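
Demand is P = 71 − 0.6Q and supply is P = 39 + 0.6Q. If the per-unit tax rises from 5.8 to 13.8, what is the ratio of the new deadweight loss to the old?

5.661

Competitive equilibrium: 71 − 0.6Q = 39 + 0.6Q → Q* = 26.6667, P* = 55.
For a per-unit tax t: ΔQ = t/1.2, so DWL = ½·t·(t/1.2) = t²/2.4.
At t = 5.8: DWL = 14.017. At t = 13.8: DWL = 79.35.
Ratio = (13.8/5.8)² = 5.661.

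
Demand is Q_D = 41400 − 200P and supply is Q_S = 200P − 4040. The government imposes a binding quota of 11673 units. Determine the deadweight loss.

In inverse form: demand P = 207 − 0.005Q, supply P = 20.2 + 0.005Q.
Competitive equilibrium: 207 − 0.005Q = 20.2 + 0.005Q → Q* = 18680, P* = 113.6.
At Q = 11673: demand price = 207 − 0.005·11673 = 148.635; supply price = 20.2 + 0.005·11673 = 78.565.
ΔQ = 18680 − 11673 = 7007; wedge = 148.635 − 78.565 = 70.07.
Welfare loss = ½ × 7007 × 70.07 = 245490.245.

245490.245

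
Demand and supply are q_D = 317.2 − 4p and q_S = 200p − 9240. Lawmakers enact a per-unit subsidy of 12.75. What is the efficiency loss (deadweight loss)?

318.75

In inverse form: demand p = 79.3 − 0.25q, supply p = 46.2 + 0.005q.
Competitive equilibrium: 79.3 − 0.25q = 46.2 + 0.005q → q* = 129.8039, p* = 46.849.
The subsidy lowers effective supply by 12.75: p = 33.45 + 0.005q.
New quantity: 79.3 − 0.25q = 33.45 + 0.005q → q' = 179.8039.
Overproduction Δq = 179.8039 − 129.8039 = 50; wedge = subsidy = 12.75.
DWL = ½ × 50 × 12.75 = 318.75.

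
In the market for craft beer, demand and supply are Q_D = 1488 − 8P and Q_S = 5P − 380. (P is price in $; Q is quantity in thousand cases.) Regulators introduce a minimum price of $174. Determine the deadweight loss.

$9552.98 thousand

In inverse form: demand P = 186 − 0.125Q, supply P = 76 + 0.2Q.
Competitive equilibrium: 186 − 0.125Q = 76 + 0.2Q → Q* = 338.4615, P* = 143.6923.
At the floor P = 174, quantity demanded = (186 − 174)/0.125 = 96.
Sellers' marginal cost at Q' = 96: 76 + 0.2·96 = 95.2.
ΔQ = 338.4615 − 96 = 242.4615; wedge = 174 − 95.2 = 78.8.
Deadweight loss = ½ × 242.4615 × 78.8 = $9552.98 thousand.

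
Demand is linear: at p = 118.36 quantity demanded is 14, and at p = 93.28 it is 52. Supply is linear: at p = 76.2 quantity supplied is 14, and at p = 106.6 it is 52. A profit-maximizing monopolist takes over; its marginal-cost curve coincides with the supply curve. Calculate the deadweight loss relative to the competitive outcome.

130.07

Demand slope = (93.28 − 118.36)/(52 − 14) = −0.66, so p = 127.6 − 0.66q.
Supply slope = (106.6 − 76.2)/(52 − 14) = 0.8, so p = 65 + 0.8q.
Competitive equilibrium: 127.6 − 0.66q = 65 + 0.8q → q* = 42.8767, p* = 99.3014.
Marginal revenue: MR = 127.6 − 1.32q. Set MR = MC: 127.6 − 1.32q = 65 + 0.8q → q_m = 29.5283.
Price p_m = 127.6 − 0.66·29.5283 = 108.1113; MC(q_m) = 65 + 0.8·29.5283 = 88.6226.
Competitive q* = 42.8767, so Δq = 13.3484; wedge = 108.1113 − 88.6226 = 19.4887.
The triangle = ½ × 13.3484 × 19.4887 = 130.07.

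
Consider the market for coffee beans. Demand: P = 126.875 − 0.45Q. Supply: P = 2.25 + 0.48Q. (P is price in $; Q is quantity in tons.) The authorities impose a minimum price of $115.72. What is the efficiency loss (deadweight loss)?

$5546.63

Competitive equilibrium: 126.875 − 0.45Q = 2.25 + 0.48Q → Q* = 134.0054, P* = 66.5726.
At the floor P = 115.72, quantity demanded = (126.875 − 115.72)/0.45 = 24.7889.
Sellers' marginal cost at Q' = 24.7889: 2.25 + 0.48·24.7889 = 14.1487.
ΔQ = 134.0054 − 24.7889 = 109.2165; wedge = 115.72 − 14.1487 = 101.5713.
Welfare loss = ½ × 109.2165 × 101.5713 = $5546.63.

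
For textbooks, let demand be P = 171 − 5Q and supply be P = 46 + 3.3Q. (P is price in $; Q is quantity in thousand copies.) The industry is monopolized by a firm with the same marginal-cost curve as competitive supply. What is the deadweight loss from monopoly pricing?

Competitive equilibrium: 171 − 5Q = 46 + 3.3Q → Q* = 15.0602, P* = 95.6988.
Marginal revenue: MR = 171 − 10Q. Set MR = MC: 171 − 10Q = 46 + 3.3Q → Q_m = 9.3985.
Price P_m = 171 − 5·9.3985 = 124.0075; MC(Q_m) = 46 + 3.3·9.3985 = 77.0151.
Competitive Q* = 15.0602, so ΔQ = 5.6617; wedge = 124.0075 − 77.0151 = 46.9924.
Welfare loss = ½ × 5.6617 × 46.9924 = $133.03 thousand.

$133.03 thousand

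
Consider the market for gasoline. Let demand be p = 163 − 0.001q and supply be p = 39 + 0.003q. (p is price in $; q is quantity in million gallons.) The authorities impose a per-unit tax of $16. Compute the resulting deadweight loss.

$32000 million

Competitive equilibrium: 163 − 0.001q = 39 + 0.003q → q* = 31000, p* = 132.
With the tax, the buyer price exceeds the seller price by 16: (163 − 0.001q) − (39 + 0.003q) = 16 → q' = 27000.
Δq = 31000 − 27000 = 4000; the wedge equals the tax, 16.
The triangle = ½ × 4000 × 16 = $32000 million.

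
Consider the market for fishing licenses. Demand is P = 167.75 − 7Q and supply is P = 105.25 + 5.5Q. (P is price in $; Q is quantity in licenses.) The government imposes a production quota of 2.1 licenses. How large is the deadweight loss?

Competitive equilibrium: 167.75 − 7Q = 105.25 + 5.5Q → Q* = 5, P* = 132.75.
At Q = 2.1: demand price = 167.75 − 7·2.1 = 153.05; supply price = 105.25 + 5.5·2.1 = 116.8.
ΔQ = 5 − 2.1 = 2.9; wedge = 153.05 − 116.8 = 36.25.
The triangle = ½ × 2.9 × 36.25 = $52.56.

$52.56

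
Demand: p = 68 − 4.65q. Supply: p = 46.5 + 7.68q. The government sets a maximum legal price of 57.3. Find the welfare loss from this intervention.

Competitive equilibrium: 68 − 4.65q = 46.5 + 7.68q → q* = 1.7437, p* = 59.8917.
At the ceiling p = 57.3, quantity supplied = (57.3 − 46.5)/7.68 = 1.4063.
Willingness to pay at q' = 1.4063: 68 − 4.65·1.4063 = 61.4607.
Δq = 1.7437 − 1.4063 = 0.3374; wedge = 61.4607 − 57.3 = 4.1607.
Deadweight loss = ½ × 0.3374 × 4.1607 = 0.70.

0.70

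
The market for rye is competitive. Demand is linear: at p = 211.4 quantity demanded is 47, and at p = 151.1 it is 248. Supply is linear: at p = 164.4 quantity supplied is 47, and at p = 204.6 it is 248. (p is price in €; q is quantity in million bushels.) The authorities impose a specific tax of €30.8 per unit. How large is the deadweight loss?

Demand slope = (151.1 − 211.4)/(248 − 47) = −0.3, so p = 225.5 − 0.3q.
Supply slope = (204.6 − 164.4)/(248 − 47) = 0.2, so p = 155 + 0.2q.
Competitive equilibrium: 225.5 − 0.3q = 155 + 0.2q → q* = 141, p* = 183.2.
With the tax, the buyer price exceeds the seller price by 30.8: (225.5 − 0.3q) − (155 + 0.2q) = 30.8 → q' = 79.4.
Δq = 141 − 79.4 = 61.6; the wedge equals the tax, 30.8.
Welfare loss = ½ × 61.6 × 30.8 = €948.64 million.

€948.64 million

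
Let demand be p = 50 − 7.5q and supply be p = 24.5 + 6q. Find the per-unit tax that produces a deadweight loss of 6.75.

13.5

Competitive equilibrium: 50 − 7.5q = 24.5 + 6q → q* = 1.8889, p* = 35.8333.
A tax t gives Δq = t/13.5 and wedge t, so DWL = t²/27.
t²/27 = 6.75 → t² = 182.25 → t = 13.5.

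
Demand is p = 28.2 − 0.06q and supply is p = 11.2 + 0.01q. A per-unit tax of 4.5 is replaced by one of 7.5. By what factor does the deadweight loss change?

Competitive equilibrium: 28.2 − 0.06q = 11.2 + 0.01q → q* = 242.8571, p* = 13.6286.
For a per-unit tax t: Δq = t/0.07, so DWL = ½·t·(t/0.07) = t²/0.14.
At t = 4.5: DWL = 144.643. At t = 7.5: DWL = 401.786.
Ratio = (7.5/4.5)² = 2.778.

2.778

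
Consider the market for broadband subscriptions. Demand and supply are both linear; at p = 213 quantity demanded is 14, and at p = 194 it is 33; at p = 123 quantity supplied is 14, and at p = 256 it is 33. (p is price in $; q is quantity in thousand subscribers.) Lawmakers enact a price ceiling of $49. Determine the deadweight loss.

$1904.70 thousand

Demand slope = (194 − 213)/(33 − 14) = −1, so p = 227 − q.
Supply slope = (256 − 123)/(33 − 14) = 7, so p = 25 + 7q.
Competitive equilibrium: 227 − q = 25 + 7q → q* = 25.25, p* = 201.75.
At the ceiling p = 49, quantity supplied = (49 − 25)/7 = 3.4286.
Willingness to pay at q' = 3.4286: 227 − 1·3.4286 = 223.5714.
Δq = 25.25 − 3.4286 = 21.8214; wedge = 223.5714 − 49 = 174.5714.
The triangle = ½ × 21.8214 × 174.5714 = $1904.70 thousand.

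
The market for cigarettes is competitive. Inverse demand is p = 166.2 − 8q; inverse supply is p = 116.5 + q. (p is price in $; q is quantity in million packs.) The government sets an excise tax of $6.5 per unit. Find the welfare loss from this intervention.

$2.35 million

Competitive equilibrium: 166.2 − 8q = 116.5 + q → q* = 5.5222, p* = 122.0222.
With the tax, the buyer price exceeds the seller price by 6.5: (166.2 − 8q) − (116.5 + q) = 6.5 → q' = 4.8.
Δq = 5.5222 − 4.8 = 0.7222; the wedge equals the tax, 6.5.
Deadweight loss = ½ × 0.7222 × 6.5 = $2.35 million.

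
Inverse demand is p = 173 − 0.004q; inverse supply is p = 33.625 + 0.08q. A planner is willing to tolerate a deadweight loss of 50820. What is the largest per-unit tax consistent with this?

Competitive equilibrium: 173 − 0.004q = 33.625 + 0.08q → q* = 1659.2262, p* = 166.3631.
A tax t gives Δq = t/0.084 and wedge t, so DWL = t²/0.168.
t²/0.168 = 50820 → t² = 8537.76 → t = 92.4.

92.4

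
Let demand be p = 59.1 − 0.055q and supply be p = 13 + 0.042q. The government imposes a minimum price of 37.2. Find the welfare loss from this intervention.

Competitive equilibrium: 59.1 − 0.055q = 13 + 0.042q → q* = 475.25773, p* = 32.96082.
At the floor p = 37.2, quantity demanded = (59.1 − 37.2)/0.055 = 398.18182.
Sellers' marginal cost at q' = 398.18182: 13 + 0.042·398.18182 = 29.72364.
Δq = 475.25773 − 398.18182 = 77.07591; wedge = 37.2 − 29.72364 = 7.47636.
Deadweight loss = ½ × 77.07591 × 7.47636 = 288.12.

288.12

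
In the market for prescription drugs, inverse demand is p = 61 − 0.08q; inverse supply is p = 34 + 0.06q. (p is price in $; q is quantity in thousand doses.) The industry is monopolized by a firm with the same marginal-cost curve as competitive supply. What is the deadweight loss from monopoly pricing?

$344.27 thousand

Competitive equilibrium: 61 − 0.08q = 34 + 0.06q → q* = 192.8571, p* = 45.5714.
Marginal revenue: MR = 61 − 0.16q. Set MR = MC: 61 − 0.16q = 34 + 0.06q → q_m = 122.7273.
Price p_m = 61 − 0.08·122.7273 = 51.1818; MC(q_m) = 34 + 0.06·122.7273 = 41.3636.
Competitive q* = 192.8571, so Δq = 70.1298; wedge = 51.1818 − 41.3636 = 9.8182.
The triangle = ½ × 70.1298 × 9.8182 = $344.27 thousand.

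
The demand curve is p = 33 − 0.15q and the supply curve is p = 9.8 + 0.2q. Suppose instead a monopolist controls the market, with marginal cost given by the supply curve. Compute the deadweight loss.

69.20

Competitive equilibrium: 33 − 0.15q = 9.8 + 0.2q → q* = 66.2857, p* = 23.0571.
Marginal revenue: MR = 33 − 0.3q. Set MR = MC: 33 − 0.3q = 9.8 + 0.2q → q_m = 46.4.
Price p_m = 33 − 0.15·46.4 = 26.04; MC(q_m) = 9.8 + 0.2·46.4 = 19.08.
Competitive q* = 66.2857, so Δq = 19.8857; wedge = 26.04 − 19.08 = 6.96.
Deadweight loss = ½ × 19.8857 × 6.96 = 69.20.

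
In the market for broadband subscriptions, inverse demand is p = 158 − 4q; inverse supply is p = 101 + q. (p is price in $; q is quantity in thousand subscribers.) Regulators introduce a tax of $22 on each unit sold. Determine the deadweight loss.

$48.40 thousand

Competitive equilibrium: 158 − 4q = 101 + q → q* = 11.4, p* = 112.4.
With the tax, the buyer price exceeds the seller price by 22: (158 − 4q) − (101 + q) = 22 → q' = 7.
Δq = 11.4 − 7 = 4.4; the wedge equals the tax, 22.
DWL = ½ × 4.4 × 22 = $48.40 thousand.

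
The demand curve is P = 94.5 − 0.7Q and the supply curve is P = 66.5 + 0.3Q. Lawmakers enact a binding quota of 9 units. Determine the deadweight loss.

Competitive equilibrium: 94.5 − 0.7Q = 66.5 + 0.3Q → Q* = 28, P* = 74.9.
At Q = 9: demand price = 94.5 − 0.7·9 = 88.2; supply price = 66.5 + 0.3·9 = 69.2.
ΔQ = 28 − 9 = 19; wedge = 88.2 − 69.2 = 19.
DWL = ½ × 19 × 19 = 180.50.

180.50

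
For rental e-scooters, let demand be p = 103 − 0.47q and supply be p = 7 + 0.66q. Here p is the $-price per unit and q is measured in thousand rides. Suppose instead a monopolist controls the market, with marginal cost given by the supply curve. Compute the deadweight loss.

$351.88 thousand

Competitive equilibrium: 103 − 0.47q = 7 + 0.66q → q* = 84.9558, p* = 63.0708.
Marginal revenue: MR = 103 − 0.94q. Set MR = MC: 103 − 0.94q = 7 + 0.66q → q_m = 60.
Price p_m = 103 − 0.47·60 = 74.8; MC(q_m) = 7 + 0.66·60 = 46.6.
Competitive q* = 84.9558, so Δq = 24.9558; wedge = 74.8 − 46.6 = 28.2.
The triangle = ½ × 24.9558 × 28.2 = $351.88 thousand.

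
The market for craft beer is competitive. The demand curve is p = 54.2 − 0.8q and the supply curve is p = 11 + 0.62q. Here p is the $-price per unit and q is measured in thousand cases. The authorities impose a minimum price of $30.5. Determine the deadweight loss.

$0.45 thousand

Competitive equilibrium: 54.2 − 0.8q = 11 + 0.62q → q* = 30.4225, p* = 29.862.
At the floor p = 30.5, quantity demanded = (54.2 − 30.5)/0.8 = 29.625.
Sellers' marginal cost at q' = 29.625: 11 + 0.62·29.625 = 29.3675.
Δq = 30.4225 − 29.625 = 0.7975; wedge = 30.5 − 29.3675 = 1.1325.
Welfare loss = ½ × 0.7975 × 1.1325 = $0.45 thousand.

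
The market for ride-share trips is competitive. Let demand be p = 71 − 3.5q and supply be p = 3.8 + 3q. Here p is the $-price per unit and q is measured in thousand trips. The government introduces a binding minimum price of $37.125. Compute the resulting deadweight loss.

$1.42 thousand

Competitive equilibrium: 71 − 3.5q = 3.8 + 3q → q* = 10.3385, p* = 34.8154.
At the floor p = 37.125, quantity demanded = (71 − 37.125)/3.5 = 9.6786.
Sellers' marginal cost at q' = 9.6786: 3.8 + 3·9.6786 = 32.8358.
Δq = 10.3385 − 9.6786 = 0.6599; wedge = 37.125 − 32.8358 = 4.2892.
Deadweight loss = ½ × 0.6599 × 4.2892 = $1.42 thousand.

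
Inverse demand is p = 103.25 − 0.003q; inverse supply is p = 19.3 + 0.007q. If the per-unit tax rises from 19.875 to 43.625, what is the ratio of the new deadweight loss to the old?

Competitive equilibrium: 103.25 − 0.003q = 19.3 + 0.007q → q* = 8395, p* = 78.065.
For a per-unit tax t: Δq = t/0.01, so DWL = ½·t·(t/0.01) = t²/0.02.
At t = 19.875: DWL = 19750.781. At t = 43.625: DWL = 95157.031.
Ratio = (43.625/19.875)² = 4.818.

4.818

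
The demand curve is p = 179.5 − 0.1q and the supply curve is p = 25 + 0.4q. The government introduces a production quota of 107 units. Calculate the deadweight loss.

Competitive equilibrium: 179.5 − 0.1q = 25 + 0.4q → q* = 309, p* = 148.6.
At q = 107: demand price = 179.5 − 0.1·107 = 168.8; supply price = 25 + 0.4·107 = 67.8.
Δq = 309 − 107 = 202; wedge = 168.8 − 67.8 = 101.
DWL = ½ × 202 × 101 = 10201.

10201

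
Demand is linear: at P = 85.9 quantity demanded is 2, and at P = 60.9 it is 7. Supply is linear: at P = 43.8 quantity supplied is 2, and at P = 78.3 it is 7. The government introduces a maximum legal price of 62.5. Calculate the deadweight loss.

Demand slope = (60.9 − 85.9)/(7 − 2) = −5, so P = 95.9 − 5Q.
Supply slope = (78.3 − 43.8)/(7 − 2) = 6.9, so P = 30 + 6.9Q.
Competitive equilibrium: 95.9 − 5Q = 30 + 6.9Q → Q* = 5.5378, P* = 68.2109.
At the ceiling P = 62.5, quantity supplied = (62.5 − 30)/6.9 = 4.7101.
Willingness to pay at Q' = 4.7101: 95.9 − 5·4.7101 = 72.3495.
ΔQ = 5.5378 − 4.7101 = 0.8277; wedge = 72.3495 − 62.5 = 9.8495.
DWL = ½ × 0.8277 × 9.8495 = 4.08.

4.08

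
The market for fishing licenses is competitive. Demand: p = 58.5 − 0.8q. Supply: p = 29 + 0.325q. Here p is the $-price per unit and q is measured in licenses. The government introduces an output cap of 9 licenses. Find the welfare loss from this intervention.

$166.84

Competitive equilibrium: 58.5 − 0.8q = 29 + 0.325q → q* = 26.2222, p* = 37.5222.
At q = 9: demand price = 58.5 − 0.8·9 = 51.3; supply price = 29 + 0.325·9 = 31.925.
Δq = 26.2222 − 9 = 17.2222; wedge = 51.3 − 31.925 = 19.375.
The triangle = ½ × 17.2222 × 19.375 = $166.84.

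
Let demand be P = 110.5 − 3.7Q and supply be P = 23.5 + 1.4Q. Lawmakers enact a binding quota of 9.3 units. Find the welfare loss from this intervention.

153.51

Competitive equilibrium: 110.5 − 3.7Q = 23.5 + 1.4Q → Q* = 17.0588, P* = 47.3824.
At Q = 9.3: demand price = 110.5 − 3.7·9.3 = 76.09; supply price = 23.5 + 1.4·9.3 = 36.52.
ΔQ = 17.0588 − 9.3 = 7.7588; wedge = 76.09 − 36.52 = 39.57.
Welfare loss = ½ × 7.7588 × 39.57 = 153.51.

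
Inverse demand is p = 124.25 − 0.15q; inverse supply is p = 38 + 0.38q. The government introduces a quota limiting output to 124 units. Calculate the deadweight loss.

Competitive equilibrium: 124.25 − 0.15q = 38 + 0.38q → q* = 162.7358, p* = 99.8396.
At q = 124: demand price = 124.25 − 0.15·124 = 105.65; supply price = 38 + 0.38·124 = 85.12.
Δq = 162.7358 − 124 = 38.7358; wedge = 105.65 − 85.12 = 20.53.
DWL = ½ × 38.7358 × 20.53 = 397.62.

397.62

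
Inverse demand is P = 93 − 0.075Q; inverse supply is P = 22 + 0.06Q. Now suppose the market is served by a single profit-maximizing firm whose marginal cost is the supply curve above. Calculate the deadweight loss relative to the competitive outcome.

2381.42

Competitive equilibrium: 93 − 0.075Q = 22 + 0.06Q → Q* = 525.925926, P* = 53.555556.
Marginal revenue: MR = 93 − 0.15Q. Set MR = MC: 93 − 0.15Q = 22 + 0.06Q → Q_m = 338.095238.
Price P_m = 93 − 0.075·338.095238 = 67.642857; MC(Q_m) = 22 + 0.06·338.095238 = 42.285714.
Competitive Q* = 525.925926, so ΔQ = 187.830688; wedge = 67.642857 − 42.285714 = 25.357143.
Welfare loss = ½ × 187.830688 × 25.357143 = 2381.42.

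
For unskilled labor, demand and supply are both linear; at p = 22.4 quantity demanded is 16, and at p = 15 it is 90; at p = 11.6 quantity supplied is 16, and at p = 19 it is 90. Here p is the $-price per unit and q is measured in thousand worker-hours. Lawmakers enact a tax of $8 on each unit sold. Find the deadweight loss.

$160 thousand

Demand slope = (15 − 22.4)/(90 − 16) = −0.1, so p = 24 − 0.1q.
Supply slope = (19 − 11.6)/(90 − 16) = 0.1, so p = 10 + 0.1q.
Competitive equilibrium: 24 − 0.1q = 10 + 0.1q → q* = 70, p* = 17.
With the tax, the buyer price exceeds the seller price by 8: (24 − 0.1q) − (10 + 0.1q) = 8 → q' = 30.
Δq = 70 − 30 = 40; the wedge equals the tax, 8.
Deadweight loss = ½ × 40 × 8 = $160 thousand.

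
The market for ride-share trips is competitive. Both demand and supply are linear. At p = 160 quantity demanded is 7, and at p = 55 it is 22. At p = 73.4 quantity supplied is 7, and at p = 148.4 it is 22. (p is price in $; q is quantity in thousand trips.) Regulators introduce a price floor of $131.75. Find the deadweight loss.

Demand slope = (55 − 160)/(22 − 7) = −7, so p = 209 − 7q.
Supply slope = (148.4 − 73.4)/(22 − 7) = 5, so p = 38.4 + 5q.
Competitive equilibrium: 209 − 7q = 38.4 + 5q → q* = 14.2167, p* = 109.4833.
At the floor p = 131.75, quantity demanded = (209 − 131.75)/7 = 11.0357.
Sellers' marginal cost at q' = 11.0357: 38.4 + 5·11.0357 = 93.5785.
Δq = 14.2167 − 11.0357 = 3.181; wedge = 131.75 − 93.5785 = 38.1715.
Welfare loss = ½ × 3.181 × 38.1715 = $60.71 thousand.

$60.71 thousand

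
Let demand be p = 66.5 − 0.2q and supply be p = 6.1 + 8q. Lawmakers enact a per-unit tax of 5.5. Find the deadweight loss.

1.84

Competitive equilibrium: 66.5 − 0.2q = 6.1 + 8q → q* = 7.3659, p* = 65.0268.
With the tax, the buyer price exceeds the seller price by 5.5: (66.5 − 0.2q) − (6.1 + 8q) = 5.5 → q' = 6.6951.
Δq = 7.3659 − 6.6951 = 0.6708; the wedge equals the tax, 5.5.
DWL = ½ × 0.6708 × 5.5 = 1.84.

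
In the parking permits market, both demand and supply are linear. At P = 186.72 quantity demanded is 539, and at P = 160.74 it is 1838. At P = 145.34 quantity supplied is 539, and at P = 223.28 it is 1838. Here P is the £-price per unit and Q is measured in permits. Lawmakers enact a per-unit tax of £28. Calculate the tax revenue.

Demand slope = (160.74 − 186.72)/(1838 − 539) = −0.02, so P = 197.5 − 0.02Q.
Supply slope = (223.28 − 145.34)/(1838 − 539) = 0.06, so P = 113 + 0.06Q.
Competitive equilibrium: 197.5 − 0.02Q = 113 + 0.06Q → Q* = 1056.25, P* = 176.375.
With the tax, the buyer price exceeds the seller price by 28: (197.5 − 0.02Q) − (113 + 0.06Q) = 28 → Q' = 706.25.
Tax revenue = 28 × 706.25 = £19775.

£19775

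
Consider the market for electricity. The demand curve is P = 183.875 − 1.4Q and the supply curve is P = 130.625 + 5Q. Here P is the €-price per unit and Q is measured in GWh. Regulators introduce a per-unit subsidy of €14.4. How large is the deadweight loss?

Competitive equilibrium: 183.875 − 1.4Q = 130.625 + 5Q → Q* = 8.3203, P* = 172.2266.
The subsidy lowers effective supply by 14.4: P = 116.225 + 5Q.
New quantity: 183.875 − 1.4Q = 116.225 + 5Q → Q' = 10.5703.
Overproduction ΔQ = 10.5703 − 8.3203 = 2.25; wedge = subsidy = 14.4.
DWL = ½ × 2.25 × 14.4 = €16.20.

€16.20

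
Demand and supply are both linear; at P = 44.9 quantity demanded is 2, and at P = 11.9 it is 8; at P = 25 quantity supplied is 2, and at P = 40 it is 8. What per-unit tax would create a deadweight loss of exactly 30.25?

Demand slope = (11.9 − 44.9)/(8 − 2) = −5.5, so P = 55.9 − 5.5Q.
Supply slope = (40 − 25)/(8 − 2) = 2.5, so P = 20 + 2.5Q.
Competitive equilibrium: 55.9 − 5.5Q = 20 + 2.5Q → Q* = 4.4875, P* = 31.2188.
A tax t gives ΔQ = t/8 and wedge t, so DWL = t²/16.
t²/16 = 30.25 → t² = 484 → t = 22.

22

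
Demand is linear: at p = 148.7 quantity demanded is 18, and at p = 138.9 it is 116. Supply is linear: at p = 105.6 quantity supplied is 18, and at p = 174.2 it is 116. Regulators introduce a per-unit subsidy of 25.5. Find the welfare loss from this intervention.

Demand slope = (138.9 − 148.7)/(116 − 18) = −0.1, so p = 150.5 − 0.1q.
Supply slope = (174.2 − 105.6)/(116 − 18) = 0.7, so p = 93 + 0.7q.
Competitive equilibrium: 150.5 − 0.1q = 93 + 0.7q → q* = 71.875, p* = 143.3125.
The subsidy lowers effective supply by 25.5: p = 67.5 + 0.7q.
New quantity: 150.5 − 0.1q = 67.5 + 0.7q → q' = 103.75.
Overproduction Δq = 103.75 − 71.875 = 31.875; wedge = subsidy = 25.5.
Deadweight loss = ½ × 31.875 × 25.5 = 406.41.

406.41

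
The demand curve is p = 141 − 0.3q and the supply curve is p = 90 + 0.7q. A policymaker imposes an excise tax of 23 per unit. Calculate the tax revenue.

Competitive equilibrium: 141 − 0.3q = 90 + 0.7q → q* = 51, p* = 125.7.
With the tax, the buyer price exceeds the seller price by 23: (141 − 0.3q) − (90 + 0.7q) = 23 → q' = 28.
Tax revenue = 23 × 28 = 644.

644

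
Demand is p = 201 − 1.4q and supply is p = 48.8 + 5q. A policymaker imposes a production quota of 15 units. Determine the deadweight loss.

Competitive equilibrium: 201 − 1.4q = 48.8 + 5q → q* = 23.7813, p* = 167.7063.
At q = 15: demand price = 201 − 1.4·15 = 180; supply price = 48.8 + 5·15 = 123.8.
Δq = 23.7813 − 15 = 8.7813; wedge = 180 − 123.8 = 56.2.
The triangle = ½ × 8.7813 × 56.2 = 246.75.

246.75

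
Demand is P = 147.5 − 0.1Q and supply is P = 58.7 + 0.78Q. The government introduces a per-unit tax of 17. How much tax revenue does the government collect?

1387.05

Competitive equilibrium: 147.5 − 0.1Q = 58.7 + 0.78Q → Q* = 100.9091, P* = 137.4091.
With the tax, the buyer price exceeds the seller price by 17: (147.5 − 0.1Q) − (58.7 + 0.78Q) = 17 → Q' = 81.5909.
Tax revenue = 17 × 81.5909 = 1387.05.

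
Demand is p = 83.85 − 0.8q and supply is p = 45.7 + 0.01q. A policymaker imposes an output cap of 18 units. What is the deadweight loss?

342.93

Competitive equilibrium: 83.85 − 0.8q = 45.7 + 0.01q → q* = 47.0988, p* = 46.171.
At q = 18: demand price = 83.85 − 0.8·18 = 69.45; supply price = 45.7 + 0.01·18 = 45.88.
Δq = 47.0988 − 18 = 29.0988; wedge = 69.45 − 45.88 = 23.57.
Welfare loss = ½ × 29.0988 × 23.57 = 342.93.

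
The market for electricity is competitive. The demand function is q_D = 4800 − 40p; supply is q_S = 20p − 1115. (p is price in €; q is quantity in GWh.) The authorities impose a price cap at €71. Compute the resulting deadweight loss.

€11412.60

In inverse form: demand p = 120 − 0.025q, supply p = 55.75 + 0.05q.
Competitive equilibrium: 120 − 0.025q = 55.75 + 0.05q → q* = 856.6667, p* = 98.5833.
At the ceiling p = 71, quantity supplied = (71 − 55.75)/0.05 = 305.
Willingness to pay at q' = 305: 120 − 0.025·305 = 112.375.
Δq = 856.6667 − 305 = 551.6667; wedge = 112.375 − 71 = 41.375.
Welfare loss = ½ × 551.6667 × 41.375 = €11412.60.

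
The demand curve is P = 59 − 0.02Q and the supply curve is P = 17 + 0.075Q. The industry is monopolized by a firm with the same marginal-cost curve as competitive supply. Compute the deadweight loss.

280.81

Competitive equilibrium: 59 − 0.02Q = 17 + 0.075Q → Q* = 442.1053, P* = 50.1579.
Marginal revenue: MR = 59 − 0.04Q. Set MR = MC: 59 − 0.04Q = 17 + 0.075Q → Q_m = 365.2174.
Price P_m = 59 − 0.02·365.2174 = 51.6957; MC(Q_m) = 17 + 0.075·365.2174 = 44.3913.
Competitive Q* = 442.1053, so ΔQ = 76.8879; wedge = 51.6957 − 44.3913 = 7.3044.
The triangle = ½ × 76.8879 × 7.3044 = 280.81.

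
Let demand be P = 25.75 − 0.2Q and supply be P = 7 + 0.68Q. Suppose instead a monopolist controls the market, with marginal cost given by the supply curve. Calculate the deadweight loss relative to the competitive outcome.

Competitive equilibrium: 25.75 − 0.2Q = 7 + 0.68Q → Q* = 21.3068, P* = 21.4886.
Marginal revenue: MR = 25.75 − 0.4Q. Set MR = MC: 25.75 − 0.4Q = 7 + 0.68Q → Q_m = 17.3611.
Price P_m = 25.75 − 0.2·17.3611 = 22.2778; MC(Q_m) = 7 + 0.68·17.3611 = 18.8055.
Competitive Q* = 21.3068, so ΔQ = 3.9457; wedge = 22.2778 − 18.8055 = 3.4723.
Welfare loss = ½ × 3.9457 × 3.4723 = 6.85.

6.85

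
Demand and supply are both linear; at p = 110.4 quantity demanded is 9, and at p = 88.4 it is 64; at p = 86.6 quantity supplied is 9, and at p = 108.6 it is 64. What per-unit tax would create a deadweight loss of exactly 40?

Demand slope = (88.4 − 110.4)/(64 − 9) = −0.4, so p = 114 − 0.4q.
Supply slope = (108.6 − 86.6)/(64 − 9) = 0.4, so p = 83 + 0.4q.
Competitive equilibrium: 114 − 0.4q = 83 + 0.4q → q* = 38.75, p* = 98.5.
A tax t gives Δq = t/0.8 and wedge t, so DWL = t²/1.6.
t²/1.6 = 40 → t² = 64 → t = 8.

8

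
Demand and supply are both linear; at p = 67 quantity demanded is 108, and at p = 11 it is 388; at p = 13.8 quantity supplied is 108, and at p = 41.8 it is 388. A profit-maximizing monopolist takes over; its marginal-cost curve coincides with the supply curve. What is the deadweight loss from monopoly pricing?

1953.96

Demand slope = (11 − 67)/(388 − 108) = −0.2, so p = 88.6 − 0.2q.
Supply slope = (41.8 − 13.8)/(388 − 108) = 0.1, so p = 3 + 0.1q.
Competitive equilibrium: 88.6 − 0.2q = 3 + 0.1q → q* = 285.3333, p* = 31.5333.
Marginal revenue: MR = 88.6 − 0.4q. Set MR = MC: 88.6 − 0.4q = 3 + 0.1q → q_m = 171.2.
Price p_m = 88.6 − 0.2·171.2 = 54.36; MC(q_m) = 3 + 0.1·171.2 = 20.12.
Competitive q* = 285.3333, so Δq = 114.1333; wedge = 54.36 − 20.12 = 34.24.
The triangle = ½ × 114.1333 × 34.24 = 1953.96.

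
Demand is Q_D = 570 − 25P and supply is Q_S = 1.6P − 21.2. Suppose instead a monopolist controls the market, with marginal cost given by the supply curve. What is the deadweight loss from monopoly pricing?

In inverse form: demand P = 22.8 − 0.04Q, supply P = 13.25 + 0.625Q.
Competitive equilibrium: 22.8 − 0.04Q = 13.25 + 0.625Q → Q* = 14.3609, P* = 22.2256.
Marginal revenue: MR = 22.8 − 0.08Q. Set MR = MC: 22.8 − 0.08Q = 13.25 + 0.625Q → Q_m = 13.5461.
Price P_m = 22.8 − 0.04·13.5461 = 22.2582; MC(Q_m) = 13.25 + 0.625·13.5461 = 21.7163.
Competitive Q* = 14.3609, so ΔQ = 0.8148; wedge = 22.2582 − 21.7163 = 0.5419.
Deadweight loss = ½ × 0.8148 × 0.5419 = 0.22.

0.22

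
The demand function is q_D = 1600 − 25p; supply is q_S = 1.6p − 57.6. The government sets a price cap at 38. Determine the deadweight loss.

In inverse form: demand p = 64 − 0.04q, supply p = 36 + 0.625q.
Competitive equilibrium: 64 − 0.04q = 36 + 0.625q → q* = 42.1053, p* = 62.3158.
At the ceiling p = 38, quantity supplied = (38 − 36)/0.625 = 3.2.
Willingness to pay at q' = 3.2: 64 − 0.04·3.2 = 63.872.
Δq = 42.1053 − 3.2 = 38.9053; wedge = 63.872 − 38 = 25.872.
DWL = ½ × 38.9053 × 25.872 = 503.28.

503.28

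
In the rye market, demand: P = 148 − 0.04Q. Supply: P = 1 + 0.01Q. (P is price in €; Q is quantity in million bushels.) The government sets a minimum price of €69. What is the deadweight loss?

Competitive equilibrium: 148 − 0.04Q = 1 + 0.01Q → Q* = 2940, P* = 30.4.
At the floor P = 69, quantity demanded = (148 − 69)/0.04 = 1975.
Sellers' marginal cost at Q' = 1975: 1 + 0.01·1975 = 20.75.
ΔQ = 2940 − 1975 = 965; wedge = 69 − 20.75 = 48.25.
DWL = ½ × 965 × 48.25 = €23280.625 million.

€23280.625 million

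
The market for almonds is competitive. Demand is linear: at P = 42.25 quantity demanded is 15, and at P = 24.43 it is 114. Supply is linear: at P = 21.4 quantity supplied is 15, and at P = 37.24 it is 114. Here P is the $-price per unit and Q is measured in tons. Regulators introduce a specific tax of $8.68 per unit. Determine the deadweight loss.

Demand slope = (24.43 − 42.25)/(114 − 15) = −0.18, so P = 44.95 − 0.18Q.
Supply slope = (37.24 − 21.4)/(114 − 15) = 0.16, so P = 19 + 0.16Q.
Competitive equilibrium: 44.95 − 0.18Q = 19 + 0.16Q → Q* = 76.3235, P* = 31.2118.
With the tax, the buyer price exceeds the seller price by 8.68: (44.95 − 0.18Q) − (19 + 0.16Q) = 8.68 → Q' = 50.7941.
ΔQ = 76.3235 − 50.7941 = 25.5294; the wedge equals the tax, 8.68.
The triangle = ½ × 25.5294 × 8.68 = $110.80.

$110.80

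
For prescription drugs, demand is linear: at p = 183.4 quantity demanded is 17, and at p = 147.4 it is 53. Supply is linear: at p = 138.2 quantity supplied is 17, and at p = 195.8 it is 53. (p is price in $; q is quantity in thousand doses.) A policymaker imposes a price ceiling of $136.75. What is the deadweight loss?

Demand slope = (147.4 − 183.4)/(53 − 17) = −1, so p = 200.4 − q.
Supply slope = (195.8 − 138.2)/(53 − 17) = 1.6, so p = 111 + 1.6q.
Competitive equilibrium: 200.4 − q = 111 + 1.6q → q* = 34.3846, p* = 166.0154.
At the ceiling p = 136.75, quantity supplied = (136.75 − 111)/1.6 = 16.0938.
Willingness to pay at q' = 16.0938: 200.4 − 1·16.0938 = 184.3062.
Δq = 34.3846 − 16.0938 = 18.2908; wedge = 184.3062 − 136.75 = 47.5562.
DWL = ½ × 18.2908 × 47.5562 = $434.92 thousand.

$434.92 thousand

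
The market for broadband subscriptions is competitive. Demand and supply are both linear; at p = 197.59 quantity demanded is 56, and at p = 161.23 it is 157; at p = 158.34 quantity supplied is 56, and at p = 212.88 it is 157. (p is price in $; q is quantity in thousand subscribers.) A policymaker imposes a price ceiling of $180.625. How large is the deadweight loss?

$2.47 thousand

Demand slope = (161.23 − 197.59)/(157 − 56) = −0.36, so p = 217.75 − 0.36q.
Supply slope = (212.88 − 158.34)/(157 − 56) = 0.54, so p = 128.1 + 0.54q.
Competitive equilibrium: 217.75 − 0.36q = 128.1 + 0.54q → q* = 99.6111, p* = 181.89.
At the ceiling p = 180.625, quantity supplied = (180.625 − 128.1)/0.54 = 97.2685.
Willingness to pay at q' = 97.2685: 217.75 − 0.36·97.2685 = 182.7333.
Δq = 99.6111 − 97.2685 = 2.3426; wedge = 182.7333 − 180.625 = 2.1083.
Welfare loss = ½ × 2.3426 × 2.1083 = $2.47 thousand.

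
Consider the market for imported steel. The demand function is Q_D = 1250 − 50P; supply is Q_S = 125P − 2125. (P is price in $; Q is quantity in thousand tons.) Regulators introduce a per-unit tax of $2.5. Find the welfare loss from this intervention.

In inverse form: demand P = 25 − 0.02Q, supply P = 17 + 0.008Q.
Competitive equilibrium: 25 − 0.02Q = 17 + 0.008Q → Q* = 285.7143, P* = 19.2857.
With the tax, the buyer price exceeds the seller price by 2.5: (25 − 0.02Q) − (17 + 0.008Q) = 2.5 → Q' = 196.4286.
ΔQ = 285.7143 − 196.4286 = 89.2857; the wedge equals the tax, 2.5.
The triangle = ½ × 89.2857 × 2.5 = $111.61 thousand.

$111.61 thousand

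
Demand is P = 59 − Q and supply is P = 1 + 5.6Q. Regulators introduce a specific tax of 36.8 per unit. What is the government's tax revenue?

Competitive equilibrium: 59 − Q = 1 + 5.6Q → Q* = 8.7879, P* = 50.2121.
With the tax, the buyer price exceeds the seller price by 36.8: (59 − Q) − (1 + 5.6Q) = 36.8 → Q' = 3.2121.
Tax revenue = 36.8 × 3.2121 = 118.21.

118.21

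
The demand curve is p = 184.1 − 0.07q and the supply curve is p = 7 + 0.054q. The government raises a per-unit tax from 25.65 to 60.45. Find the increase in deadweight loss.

Competitive equilibrium: 184.1 − 0.07q = 7 + 0.054q → q* = 1428.2258, p* = 84.1242.
For a per-unit tax t: Δq = t/0.124, so DWL = ½·t·(t/0.124) = t²/0.248.
At t = 25.65: DWL = 2652.9133. At t = 60.45: DWL = 14734.6875.
Increase = 14734.6875 − 2652.9133 = 12081.77.

12081.77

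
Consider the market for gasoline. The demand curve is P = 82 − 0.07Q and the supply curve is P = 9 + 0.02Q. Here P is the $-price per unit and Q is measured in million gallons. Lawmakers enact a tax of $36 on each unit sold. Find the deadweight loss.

Competitive equilibrium: 82 − 0.07Q = 9 + 0.02Q → Q* = 811.1111, P* = 25.2222.
With the tax, the buyer price exceeds the seller price by 36: (82 − 0.07Q) − (9 + 0.02Q) = 36 → Q' = 411.1111.
ΔQ = 811.1111 − 411.1111 = 400; the wedge equals the tax, 36.
Deadweight loss = ½ × 400 × 36 = $7200 million.

$7200 million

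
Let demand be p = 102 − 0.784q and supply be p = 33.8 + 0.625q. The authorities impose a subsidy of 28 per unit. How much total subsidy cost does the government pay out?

1911.71

Competitive equilibrium: 102 − 0.784q = 33.8 + 0.625q → q* = 48.4031, p* = 64.052.
The subsidy lowers effective supply by 28: p = 5.8 + 0.625q.
New quantity: 102 − 0.784q = 5.8 + 0.625q → q' = 68.2754.
Total subsidy cost = 28 × 68.2754 = 1911.71.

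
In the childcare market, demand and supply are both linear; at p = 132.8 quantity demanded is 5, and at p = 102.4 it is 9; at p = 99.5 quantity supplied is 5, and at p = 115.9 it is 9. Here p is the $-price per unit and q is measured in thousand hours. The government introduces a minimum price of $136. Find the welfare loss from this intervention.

$62.45 thousand

Demand slope = (102.4 − 132.8)/(9 − 5) = −7.6, so p = 170.8 − 7.6q.
Supply slope = (115.9 − 99.5)/(9 − 5) = 4.1, so p = 79 + 4.1q.
Competitive equilibrium: 170.8 − 7.6q = 79 + 4.1q → q* = 7.8462, p* = 111.1692.
At the floor p = 136, quantity demanded = (170.8 − 136)/7.6 = 4.5789.
Sellers' marginal cost at q' = 4.5789: 79 + 4.1·4.5789 = 97.7735.
Δq = 7.8462 − 4.5789 = 3.2673; wedge = 136 − 97.7735 = 38.2265.
Welfare loss = ½ × 3.2673 × 38.2265 = $62.45 thousand.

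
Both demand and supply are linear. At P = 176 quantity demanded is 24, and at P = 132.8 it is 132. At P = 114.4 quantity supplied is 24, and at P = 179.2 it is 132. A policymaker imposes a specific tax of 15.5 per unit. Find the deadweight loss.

Demand slope = (132.8 − 176)/(132 − 24) = −0.4, so P = 185.6 − 0.4Q.
Supply slope = (179.2 − 114.4)/(132 − 24) = 0.6, so P = 100 + 0.6Q.
Competitive equilibrium: 185.6 − 0.4Q = 100 + 0.6Q → Q* = 85.6, P* = 151.36.
With the tax, the buyer price exceeds the seller price by 15.5: (185.6 − 0.4Q) − (100 + 0.6Q) = 15.5 → Q' = 70.1.
ΔQ = 85.6 − 70.1 = 15.5; the wedge equals the tax, 15.5.
Deadweight loss = ½ × 15.5 × 15.5 = 120.125.

120.125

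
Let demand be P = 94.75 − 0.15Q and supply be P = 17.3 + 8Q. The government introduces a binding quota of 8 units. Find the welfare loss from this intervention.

Competitive equilibrium: 94.75 − 0.15Q = 17.3 + 8Q → Q* = 9.5031, P* = 93.3245.
At Q = 8: demand price = 94.75 − 0.15·8 = 93.55; supply price = 17.3 + 8·8 = 81.3.
ΔQ = 9.5031 − 8 = 1.5031; wedge = 93.55 − 81.3 = 12.25.
DWL = ½ × 1.5031 × 12.25 = 9.21.

9.21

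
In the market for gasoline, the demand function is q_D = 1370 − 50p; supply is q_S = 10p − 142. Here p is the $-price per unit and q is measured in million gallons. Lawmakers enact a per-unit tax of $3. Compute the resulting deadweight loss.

In inverse form: demand p = 27.4 − 0.02q, supply p = 14.2 + 0.1q.
Competitive equilibrium: 27.4 − 0.02q = 14.2 + 0.1q → q* = 110, p* = 25.2.
With the tax, the buyer price exceeds the seller price by 3: (27.4 − 0.02q) − (14.2 + 0.1q) = 3 → q' = 85.
Δq = 110 − 85 = 25; the wedge equals the tax, 3.
Deadweight loss = ½ × 25 × 3 = $37.50 million.

$37.50 million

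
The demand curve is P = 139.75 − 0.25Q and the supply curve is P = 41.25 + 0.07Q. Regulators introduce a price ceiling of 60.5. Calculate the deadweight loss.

172.27

Competitive equilibrium: 139.75 − 0.25Q = 41.25 + 0.07Q → Q* = 307.8125, P* = 62.7969.
At the ceiling P = 60.5, quantity supplied = (60.5 − 41.25)/0.07 = 275.
Willingness to pay at Q' = 275: 139.75 − 0.25·275 = 71.
ΔQ = 307.8125 − 275 = 32.8125; wedge = 71 − 60.5 = 10.5.
Deadweight loss = ½ × 32.8125 × 10.5 = 172.27.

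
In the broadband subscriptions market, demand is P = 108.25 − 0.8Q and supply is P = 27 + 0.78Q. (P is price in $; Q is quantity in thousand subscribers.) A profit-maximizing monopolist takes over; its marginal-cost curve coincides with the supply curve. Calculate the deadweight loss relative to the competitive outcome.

$236.04 thousand

Competitive equilibrium: 108.25 − 0.8Q = 27 + 0.78Q → Q* = 51.4241, P* = 67.1108.
Marginal revenue: MR = 108.25 − 1.6Q. Set MR = MC: 108.25 − 1.6Q = 27 + 0.78Q → Q_m = 34.1387.
Price P_m = 108.25 − 0.8·34.1387 = 80.939; MC(Q_m) = 27 + 0.78·34.1387 = 53.6282.
Competitive Q* = 51.4241, so ΔQ = 17.2854; wedge = 80.939 − 53.6282 = 27.3108.
The triangle = ½ × 17.2854 × 27.3108 = $236.04 thousand.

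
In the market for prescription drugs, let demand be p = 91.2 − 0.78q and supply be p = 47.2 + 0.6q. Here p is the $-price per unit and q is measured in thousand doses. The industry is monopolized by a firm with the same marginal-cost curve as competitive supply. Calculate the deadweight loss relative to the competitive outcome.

Competitive equilibrium: 91.2 − 0.78q = 47.2 + 0.6q → q* = 31.8841, p* = 66.3304.
Marginal revenue: MR = 91.2 − 1.56q. Set MR = MC: 91.2 − 1.56q = 47.2 + 0.6q → q_m = 20.3704.
Price p_m = 91.2 − 0.78·20.3704 = 75.3111; MC(q_m) = 47.2 + 0.6·20.3704 = 59.4222.
Competitive q* = 31.8841, so Δq = 11.5137; wedge = 75.3111 − 59.4222 = 15.8889.
DWL = ½ × 11.5137 × 15.8889 = $91.47 thousand.

$91.47 thousand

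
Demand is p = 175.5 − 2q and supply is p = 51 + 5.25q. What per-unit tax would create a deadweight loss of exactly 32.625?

21.75

Competitive equilibrium: 175.5 − 2q = 51 + 5.25q → q* = 17.1724, p* = 141.1552.
A tax t gives Δq = t/7.25 and wedge t, so DWL = t²/14.5.
t²/14.5 = 32.625 → t² = 473.0625 → t = 21.75.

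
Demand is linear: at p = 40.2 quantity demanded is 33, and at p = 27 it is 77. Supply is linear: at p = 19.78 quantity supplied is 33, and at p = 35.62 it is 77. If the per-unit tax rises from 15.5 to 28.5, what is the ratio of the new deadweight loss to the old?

Demand slope = (27 − 40.2)/(77 − 33) = −0.3, so p = 50.1 − 0.3q.
Supply slope = (35.62 − 19.78)/(77 − 33) = 0.36, so p = 7.9 + 0.36q.
Competitive equilibrium: 50.1 − 0.3q = 7.9 + 0.36q → q* = 63.9394, p* = 30.9182.
For a per-unit tax t: Δq = t/0.66, so DWL = ½·t·(t/0.66) = t²/1.32.
At t = 15.5: DWL = 182.008. At t = 28.5: DWL = 615.341.
Ratio = (28.5/15.5)² = 3.381.

3.381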